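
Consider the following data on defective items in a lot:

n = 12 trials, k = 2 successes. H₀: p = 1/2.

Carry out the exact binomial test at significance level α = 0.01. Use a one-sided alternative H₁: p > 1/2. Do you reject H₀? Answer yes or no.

reject H₀: no

Exact binomial: n=12, k=2, p₀=1/2=0.5000
P(X≥2) from Σ C(n,i)·p₀^i·(1−p₀)^(n−i)
p-value (one-sided, H₁ greater) = 0.99683
At α=0.01: p ≥ α → fail to reject H₀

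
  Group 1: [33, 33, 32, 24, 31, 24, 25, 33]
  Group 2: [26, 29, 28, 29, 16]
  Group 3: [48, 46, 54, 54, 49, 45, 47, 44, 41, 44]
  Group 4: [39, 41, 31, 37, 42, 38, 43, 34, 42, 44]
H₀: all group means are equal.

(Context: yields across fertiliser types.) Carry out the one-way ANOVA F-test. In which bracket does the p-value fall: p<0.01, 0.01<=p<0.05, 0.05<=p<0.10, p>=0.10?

Group means [29.38, 25.60, 47.20, 39.10], grand mean 37.152
SSB = Σnᵢ(x̄ᵢ−x̄)² = 2198.667; SSW = ΣΣ(x−x̄ᵢ)² = 565.575
MSB = 2198.667/3 = 732.8891; MSW = 565.575/29 = 19.5026
F = MSB/MSW = 37.5791
df = (3, 29)
p-value (upper-tail) = 0.00000
→ bracket: p<0.01

p-value bracket: p<0.01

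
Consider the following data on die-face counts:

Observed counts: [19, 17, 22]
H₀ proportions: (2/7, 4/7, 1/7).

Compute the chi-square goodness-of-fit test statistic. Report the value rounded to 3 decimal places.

n = 58; E_i = n·p_i = [16.57, 33.14, 8.29]
χ² = (19−16.57)²/16.57 + (17−33.14)²/33.14 + (22−8.29)²/8.29 = 30.9181
df = 2

test statistic = 30.918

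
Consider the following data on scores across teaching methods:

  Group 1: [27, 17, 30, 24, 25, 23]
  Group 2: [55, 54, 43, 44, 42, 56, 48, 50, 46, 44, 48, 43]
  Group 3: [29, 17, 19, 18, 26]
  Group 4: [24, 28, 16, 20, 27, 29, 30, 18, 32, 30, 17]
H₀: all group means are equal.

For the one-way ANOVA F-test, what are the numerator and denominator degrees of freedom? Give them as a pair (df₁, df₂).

degrees of freedom = [3, 30]

k = 4 groups, N = 34 total
df = (k−1, N−k) = (4−1, 34−4) = (3, 30)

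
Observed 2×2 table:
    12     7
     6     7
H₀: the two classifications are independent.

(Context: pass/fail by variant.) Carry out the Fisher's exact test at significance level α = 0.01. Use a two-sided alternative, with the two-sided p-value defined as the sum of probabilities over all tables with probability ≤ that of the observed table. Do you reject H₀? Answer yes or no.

reject H₀: no

Margins: r₁=19, r₂=13, c₁=18, c₂=14, n=32
p_obs = C(19,12)·C(13,6)/C(32,18); sum pmf over tables with pmf ≤ p_obs
p-value (two-sided) = 0.47270
At α=0.01: p ≥ α → fail to reject H₀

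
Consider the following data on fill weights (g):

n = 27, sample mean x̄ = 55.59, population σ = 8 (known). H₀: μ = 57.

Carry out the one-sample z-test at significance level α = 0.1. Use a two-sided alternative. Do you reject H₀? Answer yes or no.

reject H₀: no

SE = σ/√n = 8/√27 = 1.5396
z = (x̄−μ₀)/SE = (55.59−57)/1.5396 = -0.9158
p-value (two-sided) = 0.35976
At α=0.1: p ≥ α → fail to reject H₀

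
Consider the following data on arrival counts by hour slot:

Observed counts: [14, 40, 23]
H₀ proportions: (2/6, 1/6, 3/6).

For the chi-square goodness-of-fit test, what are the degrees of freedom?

degrees of freedom = 2

df = k − 1 = 3 − 1 = 2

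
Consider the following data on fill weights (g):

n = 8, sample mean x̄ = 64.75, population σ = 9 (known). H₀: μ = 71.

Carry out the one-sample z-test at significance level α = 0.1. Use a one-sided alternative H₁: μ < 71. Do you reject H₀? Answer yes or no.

SE = σ/√n = 9/√8 = 3.1820
z = (x̄−μ₀)/SE = (64.75−71)/3.1820 = -1.9642
p-value (one-sided, H₁ less) = 0.02475
At α=0.1: p < α → reject H₀

reject H₀: yes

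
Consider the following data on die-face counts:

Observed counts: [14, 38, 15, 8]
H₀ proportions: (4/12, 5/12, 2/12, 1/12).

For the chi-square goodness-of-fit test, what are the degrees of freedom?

df = k − 1 = 4 − 1 = 3

degrees of freedom = 3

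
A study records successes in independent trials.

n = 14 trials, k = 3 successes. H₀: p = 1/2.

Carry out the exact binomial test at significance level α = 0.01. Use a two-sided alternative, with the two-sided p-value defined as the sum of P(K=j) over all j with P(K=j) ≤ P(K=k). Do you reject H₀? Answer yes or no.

Exact binomial: n=14, k=3, p₀=1/2=0.5000
P(X=j) = C(n,j)·p₀^j·(1−p₀)^(n−j); p = Σ P(X=j) over j with P(X=j) ≤ P(X=3)
p-value (two-sided) = 0.05737
At α=0.01: p ≥ α → fail to reject H₀

reject H₀: no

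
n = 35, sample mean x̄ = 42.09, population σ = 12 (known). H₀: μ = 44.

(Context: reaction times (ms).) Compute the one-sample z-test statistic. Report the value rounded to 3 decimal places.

test statistic = -0.942

SE = σ/√n = 12/√35 = 2.0284
z = (x̄−μ₀)/SE = (42.09−44)/2.0284 = -0.9416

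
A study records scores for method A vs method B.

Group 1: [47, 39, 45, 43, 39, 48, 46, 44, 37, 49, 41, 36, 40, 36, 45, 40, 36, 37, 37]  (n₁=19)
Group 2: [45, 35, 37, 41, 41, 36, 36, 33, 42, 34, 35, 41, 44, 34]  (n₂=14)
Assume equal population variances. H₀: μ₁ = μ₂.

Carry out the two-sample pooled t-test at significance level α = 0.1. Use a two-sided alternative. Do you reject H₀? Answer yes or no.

reject H₀: yes

x̄₁=41.316, s₁=4.410, n₁=19
x̄₂=38.143, s₂=4.036, n₂=14
s_p² = [18·4.410² + 13·4.036²]/31 = 18.1232
SE = √(s_p²·(1/19+1/14)) = 1.4995
t = (41.316−38.143)/1.4995 = 2.1161
df = 31
p-value (two-sided) = 0.04247
At α=0.1: p < α → reject H₀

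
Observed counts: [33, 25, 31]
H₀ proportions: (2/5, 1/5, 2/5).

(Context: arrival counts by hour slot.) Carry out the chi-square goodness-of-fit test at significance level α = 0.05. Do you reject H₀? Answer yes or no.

n = 89; E_i = n·p_i = [35.60, 17.80, 35.60]
χ² = (33−35.60)²/35.60 + (25−17.80)²/17.80 + (31−35.60)²/35.60 = 3.6966
df = 2
p-value (upper-tail) = 0.15750
At α=0.05: p ≥ α → fail to reject H₀

reject H₀: no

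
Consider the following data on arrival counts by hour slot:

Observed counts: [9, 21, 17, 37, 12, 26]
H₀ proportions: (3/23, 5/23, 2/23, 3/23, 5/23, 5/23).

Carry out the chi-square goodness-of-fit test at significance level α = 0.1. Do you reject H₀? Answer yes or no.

n = 122; E_i = n·p_i = [15.91, 26.52, 10.61, 15.91, 26.52, 26.52]
χ² = (9−15.91)²/15.91 + (21−26.52)²/26.52 + (17−10.61)²/10.61 + (37−15.91)²/15.91 + (12−26.52)²/26.52 + (26−26.52)²/26.52 = 43.9079
df = 5
p-value (upper-tail) = 0.00000
At α=0.1: p < α → reject H₀

reject H₀: yes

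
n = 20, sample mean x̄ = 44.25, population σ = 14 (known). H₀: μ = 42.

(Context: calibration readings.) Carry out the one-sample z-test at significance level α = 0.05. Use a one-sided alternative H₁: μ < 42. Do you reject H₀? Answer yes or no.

reject H₀: no

SE = σ/√n = 14/√20 = 3.1305
z = (x̄−μ₀)/SE = (44.25−42)/3.1305 = 0.7187
p-value (one-sided, H₁ less) = 0.76385
At α=0.05: p ≥ α → fail to reject H₀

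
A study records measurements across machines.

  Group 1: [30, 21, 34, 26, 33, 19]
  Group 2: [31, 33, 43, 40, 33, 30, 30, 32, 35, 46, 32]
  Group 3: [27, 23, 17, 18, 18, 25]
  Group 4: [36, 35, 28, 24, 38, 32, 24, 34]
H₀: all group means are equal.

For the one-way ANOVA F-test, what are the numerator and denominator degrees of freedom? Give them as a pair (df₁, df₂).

degrees of freedom = [3, 27]

k = 4 groups, N = 31 total
df = (k−1, N−k) = (4−1, 31−4) = (3, 27)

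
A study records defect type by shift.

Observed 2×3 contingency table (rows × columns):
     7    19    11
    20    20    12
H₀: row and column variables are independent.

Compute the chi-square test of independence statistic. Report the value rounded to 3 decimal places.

test statistic = 3.911

Row totals [37, 52], col totals [27, 39, 23], n=89
χ² = (7−11.22)²/11.22 + (19−16.21)²/16.21 + (11−9.56)²/9.56 + (20−15.78)²/15.78 + (20−22.79)²/22.79 + (12−13.44)²/13.44 = 3.9114
df = 2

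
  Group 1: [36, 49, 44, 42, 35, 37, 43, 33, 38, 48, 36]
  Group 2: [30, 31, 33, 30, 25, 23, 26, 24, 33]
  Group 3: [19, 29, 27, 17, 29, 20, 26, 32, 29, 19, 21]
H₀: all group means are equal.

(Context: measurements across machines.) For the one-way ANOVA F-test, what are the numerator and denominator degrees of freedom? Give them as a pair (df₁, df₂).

degrees of freedom = [2, 28]

k = 3 groups, N = 31 total
df = (k−1, N−k) = (3−1, 31−3) = (2, 28)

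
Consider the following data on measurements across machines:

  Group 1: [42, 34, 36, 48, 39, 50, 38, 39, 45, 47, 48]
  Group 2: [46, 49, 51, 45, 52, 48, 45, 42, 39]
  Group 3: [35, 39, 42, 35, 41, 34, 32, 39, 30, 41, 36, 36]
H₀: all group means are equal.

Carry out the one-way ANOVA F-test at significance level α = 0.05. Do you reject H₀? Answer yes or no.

reject H₀: yes

Group means [42.36, 46.33, 36.67], grand mean 41.344
SSB = Σnᵢ(x̄ᵢ−x̄)² = 498.007; SSW = ΣΣ(x−x̄ᵢ)² = 599.212
MSB = 498.007/2 = 249.0033; MSW = 599.212/29 = 20.6625
F = MSB/MSW = 12.0510
df = (2, 29)
p-value (upper-tail) = 0.00016
At α=0.05: p < α → reject H₀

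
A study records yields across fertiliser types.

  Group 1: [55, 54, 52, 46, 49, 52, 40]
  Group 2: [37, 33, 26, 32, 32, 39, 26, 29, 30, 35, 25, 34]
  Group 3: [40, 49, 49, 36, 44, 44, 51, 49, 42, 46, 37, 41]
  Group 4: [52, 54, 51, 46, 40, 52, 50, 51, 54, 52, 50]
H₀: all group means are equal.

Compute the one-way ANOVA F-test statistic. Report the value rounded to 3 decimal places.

Group means [49.71, 31.50, 44.00, 50.18], grand mean 43.000
SSB = Σnᵢ(x̄ᵢ−x̄)² = 2481.935; SSW = ΣΣ(x−x̄ᵢ)² = 816.065
MSB = 2481.935/3 = 827.3117; MSW = 816.065/38 = 21.4754
F = MSB/MSW = 38.5237
df = (3, 38)

test statistic = 38.524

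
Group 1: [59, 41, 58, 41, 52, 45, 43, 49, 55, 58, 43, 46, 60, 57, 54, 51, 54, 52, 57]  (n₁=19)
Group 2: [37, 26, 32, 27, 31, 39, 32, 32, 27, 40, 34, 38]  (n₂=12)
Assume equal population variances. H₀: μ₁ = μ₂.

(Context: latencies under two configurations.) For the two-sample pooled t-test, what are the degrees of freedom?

degrees of freedom = 29

df = n₁ + n₂ − 2 = 19 + 12 − 2 = 29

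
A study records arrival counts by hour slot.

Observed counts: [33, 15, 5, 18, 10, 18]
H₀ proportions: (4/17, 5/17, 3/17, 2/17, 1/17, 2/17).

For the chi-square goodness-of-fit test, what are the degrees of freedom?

df = k − 1 = 6 − 1 = 5

degrees of freedom = 5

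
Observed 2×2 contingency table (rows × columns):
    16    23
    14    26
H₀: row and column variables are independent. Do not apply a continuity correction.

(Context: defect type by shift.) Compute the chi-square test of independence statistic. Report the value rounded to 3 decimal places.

test statistic = 0.304

Row totals [39, 40], col totals [30, 49], n=79
χ² = (16−14.81)²/14.81 + (23−24.19)²/24.19 + (14−15.19)²/15.19 + (26−24.81)²/24.81 = 0.3044
df = 1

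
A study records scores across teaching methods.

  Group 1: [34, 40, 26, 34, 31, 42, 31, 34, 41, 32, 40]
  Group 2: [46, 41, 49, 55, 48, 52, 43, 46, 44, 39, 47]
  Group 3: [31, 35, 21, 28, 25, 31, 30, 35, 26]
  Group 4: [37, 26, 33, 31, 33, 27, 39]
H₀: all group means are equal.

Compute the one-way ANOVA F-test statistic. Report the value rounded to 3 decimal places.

test statistic = 24.695

Group means [35.00, 46.36, 29.11, 32.29], grand mean 36.395
SSB = Σnᵢ(x̄ᵢ−x̄)² = 1710.216; SSW = ΣΣ(x−x̄ᵢ)² = 784.863
MSB = 1710.216/3 = 570.0720; MSW = 784.863/34 = 23.0842
F = MSB/MSW = 24.6953
df = (3, 34)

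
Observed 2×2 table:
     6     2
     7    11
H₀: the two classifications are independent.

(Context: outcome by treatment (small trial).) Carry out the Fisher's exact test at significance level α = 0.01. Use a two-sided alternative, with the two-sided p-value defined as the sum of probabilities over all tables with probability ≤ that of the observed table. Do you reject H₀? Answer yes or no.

reject H₀: no

Margins: r₁=8, r₂=18, c₁=13, c₂=13, n=26
p_obs = C(8,6)·C(18,7)/C(26,13); sum pmf over tables with pmf ≤ p_obs
p-value (two-sided) = 0.20156
At α=0.01: p ≥ α → fail to reject H₀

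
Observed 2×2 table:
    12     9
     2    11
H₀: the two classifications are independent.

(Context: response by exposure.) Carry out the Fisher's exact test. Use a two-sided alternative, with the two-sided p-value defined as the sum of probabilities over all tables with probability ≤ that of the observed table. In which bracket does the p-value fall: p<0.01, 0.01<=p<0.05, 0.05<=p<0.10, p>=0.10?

p-value bracket: 0.01<=p<0.05

Margins: r₁=21, r₂=13, c₁=14, c₂=20, n=34
p_obs = C(21,12)·C(13,2)/C(34,14); sum pmf over tables with pmf ≤ p_obs
p-value (two-sided) = 0.03021
→ bracket: 0.01<=p<0.05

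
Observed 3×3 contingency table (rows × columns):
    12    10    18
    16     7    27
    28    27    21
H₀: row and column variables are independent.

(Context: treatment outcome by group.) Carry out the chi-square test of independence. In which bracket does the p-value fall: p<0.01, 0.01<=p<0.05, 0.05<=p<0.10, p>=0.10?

p-value bracket: 0.01<=p<0.05

Row totals [40, 50, 76], col totals [56, 44, 66], n=166
χ² = (12−13.49)²/13.49 + (10−10.60)²/10.60 + (18−15.90)²/15.90 + (16−16.87)²/16.87 + (7−13.25)²/13.25 + (27−19.88)²/19.88 + (28−25.64)²/25.64 + (27−20.14)²/20.14 + (21−30.22)²/30.22 = 11.3831
df = 4
p-value (upper-tail) = 0.02258
→ bracket: 0.01<=p<0.05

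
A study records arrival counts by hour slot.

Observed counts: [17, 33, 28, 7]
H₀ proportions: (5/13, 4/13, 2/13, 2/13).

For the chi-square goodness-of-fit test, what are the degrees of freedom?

degrees of freedom = 3

df = k − 1 = 4 − 1 = 3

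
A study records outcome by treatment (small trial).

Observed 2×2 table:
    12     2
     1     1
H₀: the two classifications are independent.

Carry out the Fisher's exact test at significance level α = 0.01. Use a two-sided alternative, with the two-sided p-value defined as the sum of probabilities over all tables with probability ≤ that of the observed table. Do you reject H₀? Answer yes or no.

Margins: r₁=14, r₂=2, c₁=13, c₂=3, n=16
p_obs = C(14,12)·C(2,1)/C(16,13); sum pmf over tables with pmf ≤ p_obs
p-value (two-sided) = 0.35000
At α=0.01: p ≥ α → fail to reject H₀

reject H₀: no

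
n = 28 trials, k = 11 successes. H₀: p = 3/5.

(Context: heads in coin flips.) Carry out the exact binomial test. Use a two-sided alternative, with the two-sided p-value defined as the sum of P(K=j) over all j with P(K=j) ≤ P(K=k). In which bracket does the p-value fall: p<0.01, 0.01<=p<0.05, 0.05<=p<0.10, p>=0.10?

Exact binomial: n=28, k=11, p₀=3/5=0.6000
P(X=j) = C(n,j)·p₀^j·(1−p₀)^(n−j); p = Σ P(X=j) over j with P(X=j) ≤ P(X=11)
p-value (two-sided) = 0.03265
→ bracket: 0.01<=p<0.05

p-value bracket: 0.01<=p<0.05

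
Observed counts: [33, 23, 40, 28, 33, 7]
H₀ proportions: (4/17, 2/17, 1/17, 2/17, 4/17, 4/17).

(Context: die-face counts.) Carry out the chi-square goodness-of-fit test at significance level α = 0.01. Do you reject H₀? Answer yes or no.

reject H₀: yes

n = 164; E_i = n·p_i = [38.59, 19.29, 9.65, 19.29, 38.59, 38.59]
χ² = (33−38.59)²/38.59 + (23−19.29)²/19.29 + (40−9.65)²/9.65 + (28−19.29)²/19.29 + (33−38.59)²/38.59 + (7−38.59)²/38.59 = 127.6174
df = 5
p-value (upper-tail) = 0.00000
At α=0.01: p < α → reject H₀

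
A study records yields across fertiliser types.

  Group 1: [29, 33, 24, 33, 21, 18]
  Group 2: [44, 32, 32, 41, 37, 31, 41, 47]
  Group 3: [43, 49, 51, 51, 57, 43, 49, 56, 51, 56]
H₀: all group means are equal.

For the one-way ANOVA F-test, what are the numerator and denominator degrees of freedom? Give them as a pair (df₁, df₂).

degrees of freedom = [2, 21]

k = 3 groups, N = 24 total
df = (k−1, N−k) = (3−1, 24−3) = (2, 21)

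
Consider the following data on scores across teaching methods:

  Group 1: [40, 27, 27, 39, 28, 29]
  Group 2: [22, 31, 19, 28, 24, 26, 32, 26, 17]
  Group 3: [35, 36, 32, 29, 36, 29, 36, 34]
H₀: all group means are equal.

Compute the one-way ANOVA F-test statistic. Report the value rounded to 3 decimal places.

Group means [31.67, 25.00, 33.38], grand mean 29.652
SSB = Σnᵢ(x̄ᵢ−x̄)² = 330.009; SSW = ΣΣ(x−x̄ᵢ)² = 457.208
MSB = 330.009/2 = 165.0045; MSW = 457.208/20 = 22.8604
F = MSB/MSW = 7.2179
df = (2, 20)

test statistic = 7.218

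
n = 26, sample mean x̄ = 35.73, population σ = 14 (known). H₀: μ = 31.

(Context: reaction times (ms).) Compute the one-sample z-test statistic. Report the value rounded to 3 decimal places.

SE = σ/√n = 14/√26 = 2.7456
z = (x̄−μ₀)/SE = (35.73−31)/2.7456 = 1.7227

test statistic = 1.723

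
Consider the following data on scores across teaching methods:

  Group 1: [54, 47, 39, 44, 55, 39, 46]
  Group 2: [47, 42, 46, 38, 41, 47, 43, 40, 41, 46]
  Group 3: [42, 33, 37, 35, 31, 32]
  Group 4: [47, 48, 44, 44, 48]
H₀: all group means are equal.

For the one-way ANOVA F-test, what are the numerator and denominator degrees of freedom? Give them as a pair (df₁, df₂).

degrees of freedom = [3, 24]

k = 4 groups, N = 28 total
df = (k−1, N−k) = (4−1, 28−4) = (3, 24)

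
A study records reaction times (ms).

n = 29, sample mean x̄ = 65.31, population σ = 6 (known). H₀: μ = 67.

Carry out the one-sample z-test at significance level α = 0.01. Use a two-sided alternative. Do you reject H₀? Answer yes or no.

SE = σ/√n = 6/√29 = 1.1142
z = (x̄−μ₀)/SE = (65.31−67)/1.1142 = -1.5168
p-value (two-sided) = 0.12931
At α=0.01: p ≥ α → fail to reject H₀

reject H₀: no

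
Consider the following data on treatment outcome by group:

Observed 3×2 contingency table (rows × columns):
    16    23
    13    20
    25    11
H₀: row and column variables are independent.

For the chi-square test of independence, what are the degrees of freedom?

degrees of freedom = 2

df = (r−1)(c−1) = (3−1)·(2−1) = 2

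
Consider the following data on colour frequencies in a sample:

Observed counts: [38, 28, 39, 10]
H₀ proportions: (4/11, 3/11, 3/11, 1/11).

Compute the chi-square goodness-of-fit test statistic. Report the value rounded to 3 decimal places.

n = 115; E_i = n·p_i = [41.82, 31.36, 31.36, 10.45]
χ² = (38−41.82)²/41.82 + (28−31.36)²/31.36 + (39−31.36)²/31.36 + (10−10.45)²/10.45 = 2.5884
df = 3

test statistic = 2.588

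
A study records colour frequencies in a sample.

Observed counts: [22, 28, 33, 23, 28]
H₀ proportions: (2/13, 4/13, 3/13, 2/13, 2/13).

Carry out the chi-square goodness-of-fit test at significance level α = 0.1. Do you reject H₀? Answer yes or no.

reject H₀: no

n = 134; E_i = n·p_i = [20.62, 41.23, 30.92, 20.62, 20.62]
χ² = (22−20.62)²/20.62 + (28−41.23)²/41.23 + (33−30.92)²/30.92 + (23−20.62)²/20.62 + (28−20.62)²/20.62 = 7.3993
df = 4
p-value (upper-tail) = 0.11623
At α=0.1: p ≥ α → fail to reject H₀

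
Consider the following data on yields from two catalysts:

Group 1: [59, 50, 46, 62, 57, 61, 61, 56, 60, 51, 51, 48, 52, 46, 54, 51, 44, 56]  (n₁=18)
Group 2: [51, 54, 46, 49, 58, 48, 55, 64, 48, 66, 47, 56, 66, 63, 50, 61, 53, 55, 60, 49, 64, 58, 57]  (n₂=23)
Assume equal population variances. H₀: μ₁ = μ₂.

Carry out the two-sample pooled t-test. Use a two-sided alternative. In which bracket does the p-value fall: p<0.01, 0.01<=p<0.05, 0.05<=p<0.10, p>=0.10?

x̄₁=53.611, s₁=5.679, n₁=18
x̄₂=55.565, s₂=6.416, n₂=23
s_p² = [17·5.679² + 22·6.416²]/39 = 37.2803
SE = √(s_p²·(1/18+1/23)) = 1.9215
t = (53.611−55.565)/1.9215 = -1.0170
df = 39
p-value (two-sided) = 0.31543
→ bracket: p>=0.10

p-value bracket: p>=0.10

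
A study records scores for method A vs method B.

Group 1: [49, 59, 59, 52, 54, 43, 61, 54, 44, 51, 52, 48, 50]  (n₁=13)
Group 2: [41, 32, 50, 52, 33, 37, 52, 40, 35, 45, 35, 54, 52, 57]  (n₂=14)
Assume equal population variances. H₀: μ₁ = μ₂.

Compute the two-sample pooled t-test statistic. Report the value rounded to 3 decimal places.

x̄₁=52.000, s₁=5.492, n₁=13
x̄₂=43.929, s₂=8.766, n₂=14
s_p² = [12·5.492² + 13·8.766²]/25 = 54.4371
SE = √(s_p²·(1/13+1/14)) = 2.8418
t = (52.000−43.929)/2.8418 = 2.8402
df = 25

test statistic = 2.840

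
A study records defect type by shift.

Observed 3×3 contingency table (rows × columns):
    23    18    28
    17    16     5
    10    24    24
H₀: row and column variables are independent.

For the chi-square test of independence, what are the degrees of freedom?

degrees of freedom = 4

df = (r−1)(c−1) = (3−1)·(3−1) = 4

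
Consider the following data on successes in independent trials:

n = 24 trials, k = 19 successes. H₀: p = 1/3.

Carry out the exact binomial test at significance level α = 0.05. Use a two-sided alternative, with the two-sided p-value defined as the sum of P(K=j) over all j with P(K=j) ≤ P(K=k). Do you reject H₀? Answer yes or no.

Exact binomial: n=24, k=19, p₀=1/3=0.3333
P(X=j) = C(n,j)·p₀^j·(1−p₀)^(n−j); p = Σ P(X=j) over j with P(X=j) ≤ P(X=19)
p-value (two-sided) = 0.00001
At α=0.05: p < α → reject H₀

reject H₀: yes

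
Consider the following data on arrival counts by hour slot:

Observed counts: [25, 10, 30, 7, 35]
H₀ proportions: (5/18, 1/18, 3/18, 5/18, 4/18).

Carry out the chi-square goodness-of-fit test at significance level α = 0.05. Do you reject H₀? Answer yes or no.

n = 107; E_i = n·p_i = [29.72, 5.94, 17.83, 29.72, 23.78]
χ² = (25−29.72)²/29.72 + (10−5.94)²/5.94 + (30−17.83)²/17.83 + (7−29.72)²/29.72 + (35−23.78)²/23.78 = 34.4850
df = 4
p-value (upper-tail) = 0.00000
At α=0.05: p < α → reject H₀

reject H₀: yes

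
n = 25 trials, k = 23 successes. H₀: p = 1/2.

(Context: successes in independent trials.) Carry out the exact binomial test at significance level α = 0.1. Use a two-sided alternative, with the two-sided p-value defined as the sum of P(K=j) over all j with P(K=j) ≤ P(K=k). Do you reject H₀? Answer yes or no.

Exact binomial: n=25, k=23, p₀=1/2=0.5000
P(X=j) = C(n,j)·p₀^j·(1−p₀)^(n−j); p = Σ P(X=j) over j with P(X=j) ≤ P(X=23)
p-value (two-sided) = 0.00002
At α=0.1: p < α → reject H₀

reject H₀: yes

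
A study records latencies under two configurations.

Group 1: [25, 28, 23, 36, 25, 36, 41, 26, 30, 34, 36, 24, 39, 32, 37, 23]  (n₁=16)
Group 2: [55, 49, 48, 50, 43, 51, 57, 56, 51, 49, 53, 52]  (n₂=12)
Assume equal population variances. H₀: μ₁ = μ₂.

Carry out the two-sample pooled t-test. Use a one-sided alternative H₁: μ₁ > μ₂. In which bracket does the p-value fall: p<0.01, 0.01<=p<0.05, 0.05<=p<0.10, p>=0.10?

p-value bracket: p>=0.10

x̄₁=30.938, s₁=6.159, n₁=16
x̄₂=51.167, s₂=3.857, n₂=12
s_p² = [15·6.159² + 11·3.857²]/26 = 28.1771
SE = √(s_p²·(1/16+1/12)) = 2.0271
t = (30.938−51.167)/2.0271 = -9.9793
df = 26
p-value (one-sided, H₁ greater) = 1.00000
→ bracket: p>=0.10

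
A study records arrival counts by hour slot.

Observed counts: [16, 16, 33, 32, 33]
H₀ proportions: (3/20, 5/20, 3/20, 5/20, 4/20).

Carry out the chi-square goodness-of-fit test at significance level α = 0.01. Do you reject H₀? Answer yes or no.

reject H₀: yes

n = 130; E_i = n·p_i = [19.50, 32.50, 19.50, 32.50, 26.00]
χ² = (16−19.50)²/19.50 + (16−32.50)²/32.50 + (33−19.50)²/19.50 + (32−32.50)²/32.50 + (33−26.00)²/26.00 = 20.2436
df = 4
p-value (upper-tail) = 0.00045
At α=0.01: p < α → reject H₀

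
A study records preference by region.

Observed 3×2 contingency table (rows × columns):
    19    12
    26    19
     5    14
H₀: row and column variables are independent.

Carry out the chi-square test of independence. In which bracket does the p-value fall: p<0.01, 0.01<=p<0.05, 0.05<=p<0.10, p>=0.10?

Row totals [31, 45, 19], col totals [50, 45], n=95
χ² = (19−16.32)²/16.32 + (12−14.68)²/14.68 + (26−23.68)²/23.68 + (19−21.32)²/21.32 + (5−10.00)²/10.00 + (14−9.00)²/9.00 = 6.6881
df = 2
p-value (upper-tail) = 0.03529
→ bracket: 0.01<=p<0.05

p-value bracket: 0.01<=p<0.05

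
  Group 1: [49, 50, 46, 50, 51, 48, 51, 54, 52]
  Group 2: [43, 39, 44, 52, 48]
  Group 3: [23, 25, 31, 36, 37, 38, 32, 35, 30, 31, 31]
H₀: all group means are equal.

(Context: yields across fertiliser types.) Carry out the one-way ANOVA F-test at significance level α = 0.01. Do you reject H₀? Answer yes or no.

reject H₀: yes

Group means [50.11, 45.20, 31.73], grand mean 41.040
SSB = Σnᵢ(x̄ᵢ−x̄)² = 1781.089; SSW = ΣΣ(x−x̄ᵢ)² = 363.871
MSB = 1781.089/2 = 890.5446; MSW = 363.871/22 = 16.5396
F = MSB/MSW = 53.8433
df = (2, 22)
p-value (upper-tail) = 0.00000
At α=0.01: p < α → reject H₀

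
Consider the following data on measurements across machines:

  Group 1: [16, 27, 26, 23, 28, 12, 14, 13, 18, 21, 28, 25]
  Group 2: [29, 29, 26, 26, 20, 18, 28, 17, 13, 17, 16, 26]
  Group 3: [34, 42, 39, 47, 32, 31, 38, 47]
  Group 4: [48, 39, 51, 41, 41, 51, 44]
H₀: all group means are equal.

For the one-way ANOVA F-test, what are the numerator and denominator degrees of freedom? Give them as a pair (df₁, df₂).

k = 4 groups, N = 39 total
df = (k−1, N−k) = (4−1, 39−4) = (3, 35)

degrees of freedom = [3, 35]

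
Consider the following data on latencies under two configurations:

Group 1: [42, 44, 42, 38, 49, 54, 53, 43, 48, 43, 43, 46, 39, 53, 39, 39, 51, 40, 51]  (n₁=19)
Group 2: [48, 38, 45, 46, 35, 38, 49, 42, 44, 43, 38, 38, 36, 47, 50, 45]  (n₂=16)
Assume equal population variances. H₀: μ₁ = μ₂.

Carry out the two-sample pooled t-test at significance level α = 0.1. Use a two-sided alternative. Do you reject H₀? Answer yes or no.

x̄₁=45.105, s₁=5.374, n₁=19
x̄₂=42.625, s₂=4.870, n₂=16
s_p² = [18·5.374² + 15·4.870²]/33 = 26.5315
SE = √(s_p²·(1/19+1/16)) = 1.7477
t = (45.105−42.625)/1.7477 = 1.4191
df = 33
p-value (two-sided) = 0.16524
At α=0.1: p ≥ α → fail to reject H₀

reject H₀: no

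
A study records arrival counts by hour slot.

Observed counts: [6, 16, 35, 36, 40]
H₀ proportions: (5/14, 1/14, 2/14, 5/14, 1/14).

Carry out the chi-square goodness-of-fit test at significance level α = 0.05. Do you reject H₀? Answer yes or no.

reject H₀: yes

n = 133; E_i = n·p_i = [47.50, 9.50, 19.00, 47.50, 9.50]
χ² = (6−47.50)²/47.50 + (16−9.50)²/9.50 + (35−19.00)²/19.00 + (36−47.50)²/47.50 + (40−9.50)²/9.50 = 154.8842
df = 4
p-value (upper-tail) = 0.00000
At α=0.05: p < α → reject H₀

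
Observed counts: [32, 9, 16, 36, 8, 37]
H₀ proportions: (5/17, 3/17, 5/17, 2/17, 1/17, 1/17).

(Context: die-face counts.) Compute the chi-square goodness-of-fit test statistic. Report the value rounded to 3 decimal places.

n = 138; E_i = n·p_i = [40.59, 24.35, 40.59, 16.24, 8.12, 8.12]
χ² = (32−40.59)²/40.59 + (9−24.35)²/24.35 + (16−40.59)²/40.59 + (36−16.24)²/16.24 + (8−8.12)²/8.12 + (37−8.12)²/8.12 = 153.2174
df = 5

test statistic = 153.217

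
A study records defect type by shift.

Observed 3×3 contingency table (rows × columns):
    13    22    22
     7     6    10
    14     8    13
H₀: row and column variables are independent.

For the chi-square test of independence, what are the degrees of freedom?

df = (r−1)(c−1) = (3−1)·(3−1) = 4

degrees of freedom = 4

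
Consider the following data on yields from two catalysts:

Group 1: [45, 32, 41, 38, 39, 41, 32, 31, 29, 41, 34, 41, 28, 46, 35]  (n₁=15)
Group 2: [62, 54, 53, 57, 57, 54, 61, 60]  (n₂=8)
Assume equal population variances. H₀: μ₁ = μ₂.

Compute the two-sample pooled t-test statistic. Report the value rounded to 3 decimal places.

test statistic = -9.171

x̄₁=36.867, s₁=5.718, n₁=15
x̄₂=57.250, s₂=3.454, n₂=8
s_p² = [14·5.718² + 7·3.454²]/21 = 25.7730
SE = √(s_p²·(1/15+1/8)) = 2.2226
t = (36.867−57.250)/2.2226 = -9.1711
df = 21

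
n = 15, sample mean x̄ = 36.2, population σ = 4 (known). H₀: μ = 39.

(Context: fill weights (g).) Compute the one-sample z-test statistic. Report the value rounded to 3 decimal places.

test statistic = -2.711

SE = σ/√n = 4/√15 = 1.0328
z = (x̄−μ₀)/SE = (36.2−39)/1.0328 = -2.7111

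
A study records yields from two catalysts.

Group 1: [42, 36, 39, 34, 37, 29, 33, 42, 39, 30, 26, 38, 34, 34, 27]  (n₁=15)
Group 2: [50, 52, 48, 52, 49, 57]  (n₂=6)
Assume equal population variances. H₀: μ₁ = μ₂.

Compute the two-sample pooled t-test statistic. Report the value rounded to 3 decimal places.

test statistic = -7.458

x̄₁=34.667, s₁=5.038, n₁=15
x̄₂=51.333, s₂=3.204, n₂=6
s_p² = [14·5.038² + 5·3.204²]/19 = 21.4035
SE = √(s_p²·(1/15+1/6)) = 2.2348
t = (34.667−51.333)/2.2348 = -7.4579
df = 19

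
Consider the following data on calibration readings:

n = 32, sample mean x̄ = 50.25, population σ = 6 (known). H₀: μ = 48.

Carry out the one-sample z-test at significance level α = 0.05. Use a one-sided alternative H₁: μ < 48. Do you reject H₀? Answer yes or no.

reject H₀: no

SE = σ/√n = 6/√32 = 1.0607
z = (x̄−μ₀)/SE = (50.25−48)/1.0607 = 2.1213
p-value (one-sided, H₁ less) = 0.98305
At α=0.05: p ≥ α → fail to reject H₀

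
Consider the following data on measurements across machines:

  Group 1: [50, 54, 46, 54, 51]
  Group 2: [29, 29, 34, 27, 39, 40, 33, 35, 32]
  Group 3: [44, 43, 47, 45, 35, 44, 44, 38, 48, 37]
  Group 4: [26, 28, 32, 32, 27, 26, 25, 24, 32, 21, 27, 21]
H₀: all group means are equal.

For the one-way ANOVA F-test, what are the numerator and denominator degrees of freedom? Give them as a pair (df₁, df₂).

k = 4 groups, N = 36 total
df = (k−1, N−k) = (4−1, 36−4) = (3, 32)

degrees of freedom = [3, 32]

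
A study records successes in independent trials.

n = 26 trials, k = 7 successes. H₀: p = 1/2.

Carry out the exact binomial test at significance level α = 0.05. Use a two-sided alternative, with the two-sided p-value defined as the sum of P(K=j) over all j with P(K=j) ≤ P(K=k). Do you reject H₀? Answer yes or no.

reject H₀: yes

Exact binomial: n=26, k=7, p₀=1/2=0.5000
P(X=j) = C(n,j)·p₀^j·(1−p₀)^(n−j); p = Σ P(X=j) over j with P(X=j) ≤ P(X=7)
p-value (two-sided) = 0.02896
At α=0.05: p < α → reject H₀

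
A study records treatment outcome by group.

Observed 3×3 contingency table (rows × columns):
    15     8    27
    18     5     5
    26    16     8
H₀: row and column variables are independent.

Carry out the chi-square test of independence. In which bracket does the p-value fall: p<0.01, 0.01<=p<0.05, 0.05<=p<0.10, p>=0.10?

Row totals [50, 28, 50], col totals [59, 29, 40], n=128
χ² = (15−23.05)²/23.05 + (8−11.33)²/11.33 + (27−15.62)²/15.62 + (18−12.91)²/12.91 + (5−6.34)²/6.34 + (5−8.75)²/8.75 + (26−23.05)²/23.05 + (16−11.33)²/11.33 + (8−15.62)²/15.62 = 21.9967
df = 4
p-value (upper-tail) = 0.00020
→ bracket: p<0.01

p-value bracket: p<0.01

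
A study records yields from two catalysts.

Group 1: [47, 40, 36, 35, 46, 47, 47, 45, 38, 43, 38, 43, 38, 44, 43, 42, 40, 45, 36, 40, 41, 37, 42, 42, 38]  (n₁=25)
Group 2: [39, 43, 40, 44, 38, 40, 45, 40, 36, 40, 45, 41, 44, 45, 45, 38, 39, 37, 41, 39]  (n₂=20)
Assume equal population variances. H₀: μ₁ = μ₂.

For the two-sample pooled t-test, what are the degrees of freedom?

degrees of freedom = 43

df = n₁ + n₂ − 2 = 25 + 20 − 2 = 43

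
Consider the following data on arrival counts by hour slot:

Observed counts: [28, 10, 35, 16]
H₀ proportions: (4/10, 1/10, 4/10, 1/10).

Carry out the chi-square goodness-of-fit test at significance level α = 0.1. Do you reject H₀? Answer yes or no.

n = 89; E_i = n·p_i = [35.60, 8.90, 35.60, 8.90]
χ² = (28−35.60)²/35.60 + (10−8.90)²/8.90 + (35−35.60)²/35.60 + (16−8.90)²/8.90 = 7.4326
df = 3
p-value (upper-tail) = 0.05932
At α=0.1: p < α → reject H₀

reject H₀: yes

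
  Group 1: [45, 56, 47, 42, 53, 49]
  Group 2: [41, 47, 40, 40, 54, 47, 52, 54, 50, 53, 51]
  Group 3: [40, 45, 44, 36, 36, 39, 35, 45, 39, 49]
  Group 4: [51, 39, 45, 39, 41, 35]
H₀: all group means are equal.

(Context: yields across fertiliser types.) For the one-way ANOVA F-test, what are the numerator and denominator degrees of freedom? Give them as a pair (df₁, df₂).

k = 4 groups, N = 33 total
df = (k−1, N−k) = (4−1, 33−4) = (3, 29)

degrees of freedom = [3, 29]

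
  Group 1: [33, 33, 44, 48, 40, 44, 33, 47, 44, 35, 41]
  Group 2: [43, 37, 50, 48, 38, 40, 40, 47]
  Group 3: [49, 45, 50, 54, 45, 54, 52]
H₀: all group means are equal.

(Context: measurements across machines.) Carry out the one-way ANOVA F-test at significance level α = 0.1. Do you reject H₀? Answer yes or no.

reject H₀: yes

Group means [40.18, 42.88, 49.86], grand mean 43.615
SSB = Σnᵢ(x̄ᵢ−x̄)² = 406.785; SSW = ΣΣ(x−x̄ᵢ)² = 589.369
MSB = 406.785/2 = 203.3927; MSW = 589.369/23 = 25.6247
F = MSB/MSW = 7.9374
df = (2, 23)
p-value (upper-tail) = 0.00239
At α=0.1: p < α → reject H₀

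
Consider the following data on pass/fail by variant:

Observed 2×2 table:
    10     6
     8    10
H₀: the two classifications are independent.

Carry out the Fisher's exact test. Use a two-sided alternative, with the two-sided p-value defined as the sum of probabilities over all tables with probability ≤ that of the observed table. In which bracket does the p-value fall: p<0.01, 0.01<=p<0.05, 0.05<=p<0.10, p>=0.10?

Margins: r₁=16, r₂=18, c₁=18, c₂=16, n=34
p_obs = C(16,10)·C(18,8)/C(34,18); sum pmf over tables with pmf ≤ p_obs
p-value (two-sided) = 0.32692
→ bracket: p>=0.10

p-value bracket: p>=0.10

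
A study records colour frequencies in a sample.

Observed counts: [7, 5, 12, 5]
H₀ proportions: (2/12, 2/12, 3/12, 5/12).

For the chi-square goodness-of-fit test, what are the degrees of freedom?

df = k − 1 = 4 − 1 = 3

degrees of freedom = 3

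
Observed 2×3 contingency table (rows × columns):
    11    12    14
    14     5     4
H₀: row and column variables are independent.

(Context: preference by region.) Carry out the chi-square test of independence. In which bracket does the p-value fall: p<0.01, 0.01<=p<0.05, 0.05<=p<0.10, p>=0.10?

p-value bracket: 0.05<=p<0.10

Row totals [37, 23], col totals [25, 17, 18], n=60
χ² = (11−15.42)²/15.42 + (12−10.48)²/10.48 + (14−11.10)²/11.10 + (14−9.58)²/9.58 + (5−6.52)²/6.52 + (4−6.90)²/6.90 = 5.8497
df = 2
p-value (upper-tail) = 0.05367
→ bracket: 0.05<=p<0.10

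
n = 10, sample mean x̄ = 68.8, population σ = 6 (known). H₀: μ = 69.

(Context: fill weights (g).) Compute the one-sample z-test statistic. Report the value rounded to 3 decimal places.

test statistic = -0.105

SE = σ/√n = 6/√10 = 1.8974
z = (x̄−μ₀)/SE = (68.8−69)/1.8974 = -0.1054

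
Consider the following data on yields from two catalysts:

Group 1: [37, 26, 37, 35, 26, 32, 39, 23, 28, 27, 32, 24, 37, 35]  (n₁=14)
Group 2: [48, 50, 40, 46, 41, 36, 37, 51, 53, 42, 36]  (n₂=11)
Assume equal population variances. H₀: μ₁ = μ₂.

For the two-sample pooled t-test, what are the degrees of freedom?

degrees of freedom = 23

df = n₁ + n₂ − 2 = 14 + 11 − 2 = 23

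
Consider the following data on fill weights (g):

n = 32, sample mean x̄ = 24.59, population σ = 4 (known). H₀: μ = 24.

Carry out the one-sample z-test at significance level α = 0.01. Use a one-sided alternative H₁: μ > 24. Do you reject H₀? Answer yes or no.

SE = σ/√n = 4/√32 = 0.7071
z = (x̄−μ₀)/SE = (24.59−24)/0.7071 = 0.8344
p-value (one-sided, H₁ greater) = 0.20203
At α=0.01: p ≥ α → fail to reject H₀

reject H₀: no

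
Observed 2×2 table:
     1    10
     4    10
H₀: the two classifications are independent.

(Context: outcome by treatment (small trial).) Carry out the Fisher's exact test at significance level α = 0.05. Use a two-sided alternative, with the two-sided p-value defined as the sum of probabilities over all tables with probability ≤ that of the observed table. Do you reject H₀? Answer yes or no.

Margins: r₁=11, r₂=14, c₁=5, c₂=20, n=25
p_obs = C(11,1)·C(14,4)/C(25,5); sum pmf over tables with pmf ≤ p_obs
p-value (two-sided) = 0.34058
At α=0.05: p ≥ α → fail to reject H₀

reject H₀: no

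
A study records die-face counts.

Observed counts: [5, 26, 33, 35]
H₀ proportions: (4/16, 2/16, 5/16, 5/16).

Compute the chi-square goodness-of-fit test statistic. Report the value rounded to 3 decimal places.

n = 99; E_i = n·p_i = [24.75, 12.38, 30.94, 30.94]
χ² = (5−24.75)²/24.75 + (26−12.38)²/12.38 + (33−30.94)²/30.94 + (35−30.94)²/30.94 = 31.4323
df = 3

test statistic = 31.432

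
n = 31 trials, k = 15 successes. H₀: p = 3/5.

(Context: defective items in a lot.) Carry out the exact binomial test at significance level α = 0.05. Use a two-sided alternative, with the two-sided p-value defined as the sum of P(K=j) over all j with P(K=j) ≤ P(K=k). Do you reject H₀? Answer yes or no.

reject H₀: no

Exact binomial: n=31, k=15, p₀=3/5=0.6000
P(X=j) = C(n,j)·p₀^j·(1−p₀)^(n−j); p = Σ P(X=j) over j with P(X=j) ≤ P(X=15)
p-value (two-sided) = 0.20220
At α=0.05: p ≥ α → fail to reject H₀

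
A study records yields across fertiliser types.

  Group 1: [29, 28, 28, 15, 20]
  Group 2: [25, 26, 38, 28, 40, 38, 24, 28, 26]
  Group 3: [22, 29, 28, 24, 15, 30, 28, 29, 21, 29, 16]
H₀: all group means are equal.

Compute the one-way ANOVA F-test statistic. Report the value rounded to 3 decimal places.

Group means [24.00, 30.33, 24.64], grand mean 26.560
SSB = Σnᵢ(x̄ᵢ−x̄)² = 201.615; SSW = ΣΣ(x−x̄ᵢ)² = 778.545
MSB = 201.615/2 = 100.8073; MSW = 778.545/22 = 35.3884
F = MSB/MSW = 2.8486
df = (2, 22)

test statistic = 2.849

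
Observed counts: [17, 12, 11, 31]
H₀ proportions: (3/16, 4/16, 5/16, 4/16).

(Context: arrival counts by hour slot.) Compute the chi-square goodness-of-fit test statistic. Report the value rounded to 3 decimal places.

test statistic = 18.416

n = 71; E_i = n·p_i = [13.31, 17.75, 22.19, 17.75]
χ² = (17−13.31)²/13.31 + (12−17.75)²/17.75 + (11−22.19)²/22.19 + (31−17.75)²/17.75 = 18.4160
df = 3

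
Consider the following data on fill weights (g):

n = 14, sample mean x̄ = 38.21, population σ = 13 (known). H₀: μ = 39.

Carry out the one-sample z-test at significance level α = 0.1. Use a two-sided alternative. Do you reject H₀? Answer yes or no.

SE = σ/√n = 13/√14 = 3.4744
z = (x̄−μ₀)/SE = (38.21−39)/3.4744 = -0.2274
p-value (two-sided) = 0.82013
At α=0.1: p ≥ α → fail to reject H₀

reject H₀: no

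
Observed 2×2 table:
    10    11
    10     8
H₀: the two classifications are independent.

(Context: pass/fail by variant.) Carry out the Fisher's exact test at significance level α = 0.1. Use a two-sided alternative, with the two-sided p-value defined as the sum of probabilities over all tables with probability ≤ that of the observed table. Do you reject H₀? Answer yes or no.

Margins: r₁=21, r₂=18, c₁=20, c₂=19, n=39
p_obs = C(21,10)·C(18,10)/C(39,20); sum pmf over tables with pmf ≤ p_obs
p-value (two-sided) = 0.75119
At α=0.1: p ≥ α → fail to reject H₀

reject H₀: no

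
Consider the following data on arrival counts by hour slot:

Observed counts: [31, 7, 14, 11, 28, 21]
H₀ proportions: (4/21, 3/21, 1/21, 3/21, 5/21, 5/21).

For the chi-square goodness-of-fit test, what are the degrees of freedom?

degrees of freedom = 5

df = k − 1 = 6 − 1 = 5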